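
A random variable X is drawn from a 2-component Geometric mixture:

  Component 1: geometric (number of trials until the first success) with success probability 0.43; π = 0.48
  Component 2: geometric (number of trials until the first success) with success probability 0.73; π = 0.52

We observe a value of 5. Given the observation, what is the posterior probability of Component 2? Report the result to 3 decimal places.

0.085

P(component k | x) = π_k·f_k(x) / marginal(x), where marginal(x) = Σ_j π_j·f_j(x).
Evaluate each component's likelihood at the observed value:
  f_1 = 0.0453908
  f_2 = 0.00387952
Unnormalised posteriors:
  π_1·f_1 = 0.48 × 0.0453908 = 0.0217876
  π_2·f_2 = 0.52 × 0.00387952 = 0.00201735
Evidence: 0.0217876 + 0.00201735 = 0.0238049
Responsibility of Component 2: 0.00201735 / 0.0238049 ≈ 0.085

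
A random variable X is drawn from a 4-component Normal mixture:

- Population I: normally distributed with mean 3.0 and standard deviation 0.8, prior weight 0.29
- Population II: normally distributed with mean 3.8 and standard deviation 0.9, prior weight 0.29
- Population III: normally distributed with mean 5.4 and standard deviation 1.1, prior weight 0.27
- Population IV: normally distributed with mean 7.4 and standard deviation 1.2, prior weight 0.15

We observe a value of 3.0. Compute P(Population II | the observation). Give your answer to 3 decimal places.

0.360

The responsibility of component k is π_k f_k(x) divided by Σ_j π_j f_j(x).
Evaluate each component's likelihood at the observed value:
  f_I = (1/(0.8·√(2π)))·exp(−(3.0−3.0)²/(2·0.8²)) = 0.498678·exp(-0.00000) = 0.498678
  f_II = (1/(0.9·√(2π)))·exp(−(3.0−3.8)²/(2·0.9²)) = 0.443269·exp(-0.39506) = 0.298603
  f_III = (1/(1.1·√(2π)))·exp(−(3.0−5.4)²/(2·1.1²)) = 0.362675·exp(-2.38017) = 0.0335602
  f_IV = (1/(1.2·√(2π)))·exp(−(3.0−7.4)²/(2·1.2²)) = 0.332452·exp(-6.72222) = 0.000400226
Weight by the priors:
  π_I·f_I = 0.29 × 0.498678 = 0.144617
  π_II·f_II = 0.29 × 0.298603 = 0.0865949
  π_III·f_III = 0.27 × 0.0335602 = 0.00906126
  π_IV·f_IV = 0.15 × 0.000400226 = 6.00338e-05
Sum: 0.144617 + 0.0865949 + 0.00906126 + 6.00338e-05 = 0.240333
P(Population II | 3.0) ≈ 0.360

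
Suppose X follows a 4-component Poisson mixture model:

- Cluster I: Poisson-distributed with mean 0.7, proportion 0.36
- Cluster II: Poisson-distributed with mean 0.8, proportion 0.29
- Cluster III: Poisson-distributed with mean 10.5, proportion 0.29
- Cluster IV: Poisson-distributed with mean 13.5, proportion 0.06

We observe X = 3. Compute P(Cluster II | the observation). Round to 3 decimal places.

The responsibility of component k is π_k f_k(x) divided by Σ_j π_j f_j(x).
Evaluate each component's likelihood at the observed value:
  L_I = 0.0283881
  L_II = 0.0383427
  L_III = 0.00531281
  L_IV = 0.000562179
Weight by the priors:
  π_I·L_I = 0.36 × 0.0283881 = 0.0102197
  π_II·L_II = 0.29 × 0.0383427 = 0.0111194
  π_III·L_III = 0.29 × 0.00531281 = 0.00154072
  π_IV·L_IV = 0.06 × 0.000562179 = 3.37307e-05
Normaliser: 0.0102197 + 0.0111194 + 0.00154072 + 3.37307e-05 = 0.0229136
P(Cluster II | data) ≈ 0.485

0.485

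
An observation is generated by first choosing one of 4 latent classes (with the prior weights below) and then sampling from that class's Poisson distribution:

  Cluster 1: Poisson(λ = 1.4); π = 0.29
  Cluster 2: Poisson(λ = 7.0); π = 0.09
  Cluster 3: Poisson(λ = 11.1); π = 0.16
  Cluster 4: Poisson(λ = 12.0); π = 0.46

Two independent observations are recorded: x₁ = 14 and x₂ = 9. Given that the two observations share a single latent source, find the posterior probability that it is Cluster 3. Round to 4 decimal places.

0.2560

The responsibility of component k is w_k f_k(x) divided by Σ_j w_j f_j(x).
Since both observations come from the same component, the likelihood for component k is f_k(x₁)·f_k(x₂).
  f_1 = [e^(−1.4)·1.4^14/14! = 3.1432e-10] × [1.40403e-05] = 4.41315e-15
  f_2 = [e^(−7.0)·7.0^14/14! = 0.00709419] × [0.101405] = 0.000719384
  f_3 = [e^(−11.1)·11.1^14/14! = 0.0747213] × [0.106531] = 0.00796012
  f_4 = [e^(−12.0)·12.0^14/14! = 0.0904889] × [0.0873644] = 0.00790551
Multiply by the mixture weights:
  w_1·f_1 = 0.29 × 4.41315e-15 = 1.27981e-15
  w_2·f_2 = 0.09 × 0.000719384 = 6.47446e-05
  w_3·f_3 = 0.16 × 0.00796012 = 0.00127362
  w_4·f_4 = 0.46 × 0.00790551 = 0.00363653
Sum: 1.27981e-15 + 6.47446e-05 + 0.00127362 + 0.00363653 = 0.0049749
So the posterior for Cluster 3 is 0.00127362 / 0.0049749 ≈ 0.2560.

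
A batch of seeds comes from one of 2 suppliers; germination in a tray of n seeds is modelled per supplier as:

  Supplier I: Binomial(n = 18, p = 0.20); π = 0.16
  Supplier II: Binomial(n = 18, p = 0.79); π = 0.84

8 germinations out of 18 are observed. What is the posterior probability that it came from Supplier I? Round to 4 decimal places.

0.6742

Posterior ∝ prior × likelihood, so P(k | x) ∝ P(Z=k) f_k(x); normalise over all components.
Component likelihoods at x = 8 germinations out of 18:
  L_I = 0.0120281
  L_II = 0.0011073
Multiply by the mixture weights:
  P(Z=I)·L_I = 0.16 × 0.0120281 = 0.0019245
  P(Z=II)·L_II = 0.84 × 0.0011073 = 0.000930136
Denominator: 0.0019245 + 0.000930136 = 0.00285463
P(Supplier I | 8 germinations out of 18) = 0.0019245 / 0.00285463 ≈ 0.6742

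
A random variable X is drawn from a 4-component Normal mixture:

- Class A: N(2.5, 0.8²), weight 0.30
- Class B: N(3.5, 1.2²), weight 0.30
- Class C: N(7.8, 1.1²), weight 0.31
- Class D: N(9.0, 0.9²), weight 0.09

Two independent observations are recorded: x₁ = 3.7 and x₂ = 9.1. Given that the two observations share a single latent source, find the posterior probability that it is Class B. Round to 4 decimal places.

Apply Bayes' rule: the posterior for each component is proportional to its prior times its likelihood at x.
Since both observations come from the same component, the likelihood for component k is f_k(x₁)·f_k(x₂).
  L_A = [(1/(0.8·√(2π)))·exp(−(3.7−2.5)²/(2·0.8²)) = 0.498678·exp(-1.12500) = 0.161897] × [8.28392e-16] = 1.34114e-16
  L_B = [(1/(1.2·√(2π)))·exp(−(3.7−3.5)²/(2·1.2²)) = 0.332452·exp(-0.01389) = 0.327866] × [6.20504e-06] = 2.03442e-06
  L_C = [(1/(1.1·√(2π)))·exp(−(3.7−7.8)²/(2·1.1²)) = 0.362675·exp(-6.94628) = 0.000348968] × [0.180397] = 6.29528e-05
  L_D = [(1/(0.9·√(2π)))·exp(−(3.7−9.0)²/(2·0.9²)) = 0.443269·exp(-17.33951) = 1.30682e-08] × [0.440541] = 5.75708e-09
Weight by the priors:
  π_A·L_A = 0.30 × 1.34114e-16 = 4.02343e-17
  π_B·L_B = 0.30 × 2.03442e-06 = 6.10327e-07
  π_C·L_C = 0.31 × 6.29528e-05 = 1.95154e-05
  π_D·L_D = 0.09 × 5.75708e-09 = 5.18137e-10
Evidence: 4.02343e-17 + 6.10327e-07 + 1.95154e-05 + 5.18137e-10 = 2.01262e-05
So the posterior for Class B is 6.10327e-07 / 2.01262e-05 ≈ 0.0303.

0.0303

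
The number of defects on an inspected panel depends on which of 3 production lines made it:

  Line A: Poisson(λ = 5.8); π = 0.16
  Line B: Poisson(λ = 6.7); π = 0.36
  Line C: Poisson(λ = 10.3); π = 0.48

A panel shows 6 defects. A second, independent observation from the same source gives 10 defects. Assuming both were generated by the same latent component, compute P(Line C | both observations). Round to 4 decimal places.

P(component k | x) = w_k·f_k(x) / marginal(x), where marginal(x) = Σ_j w_j·f_j(x).
Since both observations come from the same component, the likelihood for component k is f_k(x₁)·f_k(x₂).
  L_A = [0.160076] × [0.0359426] = 0.00575356
  L_B = [0.154648] × [0.0618318] = 0.00956214
  L_C = [0.0557773] × [0.124559] = 0.00694758
Weight by the priors:
  w_A·L_A = 0.16 × 0.00575356 = 0.000920569
  w_B·L_B = 0.36 × 0.00956214 = 0.00344237
  w_C·L_C = 0.48 × 0.00694758 = 0.00333484
Marginal: 0.000920569 + 0.00344237 + 0.00333484 = 0.00769778
So the posterior for Line C is 0.00333484 / 0.00769778 ≈ 0.4332.

0.4332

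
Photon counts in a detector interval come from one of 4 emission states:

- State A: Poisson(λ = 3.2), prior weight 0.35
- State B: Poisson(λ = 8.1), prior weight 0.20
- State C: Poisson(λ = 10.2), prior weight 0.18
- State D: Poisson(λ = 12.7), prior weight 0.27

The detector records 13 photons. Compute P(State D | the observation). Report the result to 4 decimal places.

0.5941

By Bayes' theorem, P(k | x) = P(Z=k) f_k(x) / Σ_j P(Z=j) f_j(x).
Component likelihoods at x = 13 photons:
  f_A = 2.41506e-05
  f_B = 0.0314949
  f_C = 0.0772179
  f_D = 0.109554
Multiply by the mixture weights:
  P(Z=A)·f_A = 0.35 × 2.41506e-05 = 8.45269e-06
  P(Z=B)·f_B = 0.20 × 0.0314949 = 0.00629897
  P(Z=C)·f_C = 0.18 × 0.0772179 = 0.0138992
  P(Z=D)·f_D = 0.27 × 0.109554 = 0.0295796
Marginal: 8.45269e-06 + 0.00629897 + 0.0138992 + 0.0295796 = 0.0497862
P(State D | 13 photons) = 0.0295796 / 0.0497862 ≈ 0.5941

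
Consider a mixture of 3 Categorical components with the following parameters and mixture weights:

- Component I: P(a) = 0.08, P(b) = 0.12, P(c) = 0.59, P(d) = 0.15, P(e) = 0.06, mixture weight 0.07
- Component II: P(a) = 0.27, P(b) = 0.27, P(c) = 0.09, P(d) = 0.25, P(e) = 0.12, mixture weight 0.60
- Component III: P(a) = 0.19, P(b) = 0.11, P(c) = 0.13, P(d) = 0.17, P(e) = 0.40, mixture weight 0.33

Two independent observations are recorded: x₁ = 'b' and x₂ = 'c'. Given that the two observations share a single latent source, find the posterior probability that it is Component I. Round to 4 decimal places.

By Bayes' theorem, P(k | x) = P(Z=k) f_k(x) / Σ_j P(Z=j) f_j(x).
Since both observations come from the same component, the likelihood for component k is f_k(x₁)·f_k(x₂).
  p_I = [P(b | comp) = 0.12] × [0.59] = 0.0708
  p_II = [P(b | comp) = 0.27] × [0.09] = 0.0243
  p_III = [P(b | comp) = 0.11] × [0.13] = 0.0143
Multiply by the mixture weights:
  P(Z=I)·p_I = 0.07 × 0.0708 = 0.004956
  P(Z=II)·p_II = 0.60 × 0.0243 = 0.01458
  P(Z=III)·p_III = 0.33 × 0.0143 = 0.004719
Normaliser: 0.004956 + 0.01458 + 0.004719 = 0.024255
So the posterior for Component I is 0.004956 / 0.024255 ≈ 0.2043.

0.2043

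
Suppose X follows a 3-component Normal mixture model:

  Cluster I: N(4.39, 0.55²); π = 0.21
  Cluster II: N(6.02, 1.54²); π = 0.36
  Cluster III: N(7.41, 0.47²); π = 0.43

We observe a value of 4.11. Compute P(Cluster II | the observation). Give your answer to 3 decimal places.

0.244

By Bayes' theorem, P(k | x) = π_k f_k(x) / Σ_j π_j f_j(x).
Component likelihoods at x = 4.11:
  p_I = 0.637189
  p_II = 0.12005
  p_III = 1.67424e-11
Weight by the priors:
  π_I·p_I = 0.21 × 0.637189 = 0.13381
  π_II·p_II = 0.36 × 0.12005 = 0.0432182
  π_III·p_III = 0.43 × 1.67424e-11 = 7.19922e-12
Marginal: 0.13381 + 0.0432182 + 7.19922e-12 = 0.177028
P(Cluster II | x) = 0.0432182 / 0.177028 ≈ 0.244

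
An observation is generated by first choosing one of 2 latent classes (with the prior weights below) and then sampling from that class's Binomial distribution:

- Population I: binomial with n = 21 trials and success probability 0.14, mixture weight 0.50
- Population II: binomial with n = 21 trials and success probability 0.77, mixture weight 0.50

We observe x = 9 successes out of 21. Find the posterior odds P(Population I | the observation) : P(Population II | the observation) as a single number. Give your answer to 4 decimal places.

1.6217

Posterior odds = (π_i f_i(x)) / (π_j f_j(x)); the normalising sum cancels.
Evaluate each component's likelihood at the observed value:
  f_I = C(21,9)·0.14^9·0.86^12 = 293930·2.0661e-08·0.163675 = 0.00099398
  f_II = C(21,9)·0.77^9·0.23^12 = 293930·0.0951517·2.19146e-08 = 0.000612907
Posterior odds = (π_I·f_I) / (π_II·f_II) = (0.50·0.00099398) / (0.50·0.000612907) = 0.00049699 / 0.000306453 ≈ 1.6217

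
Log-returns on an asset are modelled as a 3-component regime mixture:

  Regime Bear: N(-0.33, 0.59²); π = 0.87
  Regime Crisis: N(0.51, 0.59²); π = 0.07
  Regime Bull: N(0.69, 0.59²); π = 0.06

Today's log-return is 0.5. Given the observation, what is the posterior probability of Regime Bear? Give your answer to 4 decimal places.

0.7181

By Bayes' theorem, P(k | x) = π_k f_k(x) / Σ_j π_j f_j(x).
Component likelihoods at x = 0.5:
  p_Bear = (1/(0.59·√(2π)))·exp(−(0.5−-0.33)²/(2·0.59²)) = 0.676173·exp(-0.98951) = 0.251372
  p_Crisis = (1/(0.59·√(2π)))·exp(−(0.5−0.51)²/(2·0.59²)) = 0.676173·exp(-0.00014) = 0.676076
  p_Bull = (1/(0.59·√(2π)))·exp(−(0.5−0.69)²/(2·0.59²)) = 0.676173·exp(-0.05185) = 0.642005
Unnormalised posteriors:
  π_Bear·p_Bear = 0.87 × 0.251372 = 0.218694
  π_Crisis·p_Crisis = 0.07 × 0.676076 = 0.0473253
  π_Bull·p_Bull = 0.06 × 0.642005 = 0.0385203
Evidence: 0.218694 + 0.0473253 + 0.0385203 = 0.30454
P(Regime Bear | data) ≈ 0.7181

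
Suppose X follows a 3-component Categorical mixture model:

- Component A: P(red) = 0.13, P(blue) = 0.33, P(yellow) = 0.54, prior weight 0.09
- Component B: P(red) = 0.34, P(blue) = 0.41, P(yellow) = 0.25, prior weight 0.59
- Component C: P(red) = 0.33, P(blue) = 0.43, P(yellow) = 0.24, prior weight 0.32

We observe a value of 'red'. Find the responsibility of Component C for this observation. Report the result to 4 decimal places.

P(component k | x) = π_k·f_k(x) / marginal(x), where marginal(x) = Σ_j π_j·f_j(x).
Evaluate each component's likelihood at the observed value:
  p_A = 0.13
  p_B = 0.34
  p_C = 0.33
Multiply by the mixture weights:
  π_A·p_A = 0.09 × 0.13 = 0.0117
  π_B·p_B = 0.59 × 0.34 = 0.2006
  π_C·p_C = 0.32 × 0.33 = 0.1056
Evidence: 0.0117 + 0.2006 + 0.1056 = 0.3179
P(Component C | data) ≈ 0.3322

0.3322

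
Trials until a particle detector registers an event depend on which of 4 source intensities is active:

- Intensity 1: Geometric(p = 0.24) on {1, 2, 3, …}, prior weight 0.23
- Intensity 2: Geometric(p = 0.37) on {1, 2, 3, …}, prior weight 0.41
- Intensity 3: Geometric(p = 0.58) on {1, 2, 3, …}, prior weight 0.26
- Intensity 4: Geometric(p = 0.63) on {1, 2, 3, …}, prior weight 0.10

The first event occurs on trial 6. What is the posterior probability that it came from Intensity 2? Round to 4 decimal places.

0.4786

By Bayes' theorem, P(k | x) = π_k f_k(x) / Σ_j π_j f_j(x).
Evaluate each component's likelihood at the observed value:
  p_1 = 0.24·(1−0.24)^5 = 0.24·0.253553 = 0.0608526
  p_2 = 0.37·(1−0.37)^5 = 0.37·0.0992437 = 0.0367202
  p_3 = 0.58·(1−0.58)^5 = 0.58·0.0130691 = 0.00758009
  p_4 = 0.63·(1−0.63)^5 = 0.63·0.0069344 = 0.00436867
Weight by the priors:
  π_1·p_1 = 0.23 × 0.0608526 = 0.0139961
  π_2·p_2 = 0.41 × 0.0367202 = 0.0150553
  π_3·p_3 = 0.26 × 0.00758009 = 0.00197082
  π_4·p_4 = 0.10 × 0.00436867 = 0.000436867
Evidence: 0.0139961 + 0.0150553 + 0.00197082 + 0.000436867 = 0.0314591
Responsibility of Intensity 2: 0.0150553 / 0.0314591 ≈ 0.4786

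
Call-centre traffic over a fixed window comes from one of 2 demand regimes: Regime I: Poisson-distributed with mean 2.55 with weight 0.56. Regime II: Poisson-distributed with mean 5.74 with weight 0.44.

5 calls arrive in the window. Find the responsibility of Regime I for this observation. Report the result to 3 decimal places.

The responsibility of component k is π_k f_k(x) divided by Σ_j π_j f_j(x).
Evaluate each component's likelihood at the observed value:
  L_I = e^(−2.55)·2.55^5/5! = 0.0701566
  L_II = e^(−5.74)·5.74^5/5! = 0.166928
Unnormalised posteriors:
  π_I·L_I = 0.56 × 0.0701566 = 0.0392877
  π_II·L_II = 0.44 × 0.166928 = 0.0734481
Sum: 0.0392877 + 0.0734481 = 0.112736
So the posterior for Regime I is 0.0392877 / 0.112736 ≈ 0.348.

0.348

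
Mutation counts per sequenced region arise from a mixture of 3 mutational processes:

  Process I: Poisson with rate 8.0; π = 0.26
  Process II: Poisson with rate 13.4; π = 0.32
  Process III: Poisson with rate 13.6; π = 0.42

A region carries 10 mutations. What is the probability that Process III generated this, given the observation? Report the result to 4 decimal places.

Apply Bayes' rule: the posterior for each component is proportional to its prior times its likelihood at x.
Poisson probabilities:
  f_I = e^(−8.0)·8.0^10/10! = 0.0992615
  f_II = e^(−13.4)·13.4^10/10! = 0.0779361
  f_III = e^(−13.6)·13.6^10/10! = 0.0739982
Weight by the priors:
  π_I·f_I = 0.26 × 0.0992615 = 0.025808
  π_II·f_II = 0.32 × 0.0779361 = 0.0249396
  π_III·f_III = 0.42 × 0.0739982 = 0.0310792
Denominator: 0.025808 + 0.0249396 + 0.0310792 = 0.0818268
So the posterior for Process III is 0.0310792 / 0.0818268 ≈ 0.3798.

0.3798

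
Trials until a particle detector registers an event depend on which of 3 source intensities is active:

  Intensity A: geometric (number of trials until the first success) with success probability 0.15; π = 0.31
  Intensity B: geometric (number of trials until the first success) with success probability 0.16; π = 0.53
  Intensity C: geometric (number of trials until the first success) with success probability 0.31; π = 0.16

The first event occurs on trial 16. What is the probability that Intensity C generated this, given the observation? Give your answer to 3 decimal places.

Posterior ∝ prior × likelihood, so P(k | x) ∝ w_k f_k(x); normalise over all components.
Component likelihoods at x = 16:
  L_A = 0.0131031
  L_B = 0.0117033
  L_C = 0.00118604
Unnormalised posteriors:
  w_A·L_A = 0.31 × 0.0131031 = 0.00406197
  w_B·L_B = 0.53 × 0.0117033 = 0.00620276
  w_C·L_C = 0.16 × 0.00118604 = 0.000189766
Sum: 0.00406197 + 0.00620276 + 0.000189766 = 0.0104545
So the posterior for Intensity C is 0.000189766 / 0.0104545 ≈ 0.018.

0.018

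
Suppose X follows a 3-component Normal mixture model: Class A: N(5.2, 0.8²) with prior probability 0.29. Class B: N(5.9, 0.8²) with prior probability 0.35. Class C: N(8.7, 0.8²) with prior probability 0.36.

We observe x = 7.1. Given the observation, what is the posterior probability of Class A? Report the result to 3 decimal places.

0.096

Apply Bayes' rule: the posterior for each component is proportional to its prior times its likelihood at x.
Component likelihoods at x = 7.1:
  L_A = 0.0297149
  L_B = 0.161897
  L_C = 0.0674887
Prior × likelihood for each component:
  π_A·L_A = 0.29 × 0.0297149 = 0.00861731
  π_B·L_B = 0.35 × 0.161897 = 0.0566639
  π_C·L_C = 0.36 × 0.0674887 = 0.0242959
Evidence: 0.00861731 + 0.0566639 + 0.0242959 = 0.0895772
P(Class A | data) = 0.00861731 / 0.0895772 ≈ 0.096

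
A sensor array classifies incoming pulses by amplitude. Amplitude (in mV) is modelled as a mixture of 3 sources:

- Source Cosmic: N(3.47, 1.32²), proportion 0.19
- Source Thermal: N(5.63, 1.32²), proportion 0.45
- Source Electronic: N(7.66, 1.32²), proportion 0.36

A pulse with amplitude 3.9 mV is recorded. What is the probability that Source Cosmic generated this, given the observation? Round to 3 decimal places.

0.478

Apply Bayes' rule: the posterior for each component is proportional to its prior times its likelihood at x.
Component likelihoods at x = 3.9 mV:
  L_Cosmic = (1/(1.32·√(2π)))·exp(−(3.9−3.47)²/(2·1.32²)) = 0.302229·exp(-0.05306) = 0.286611
  L_Thermal = (1/(1.32·√(2π)))·exp(−(3.9−5.63)²/(2·1.32²)) = 0.302229·exp(-0.85884) = 0.12804
  L_Electronic = (1/(1.32·√(2π)))·exp(−(3.9−7.66)²/(2·1.32²)) = 0.302229·exp(-4.05693) = 0.00522917
Weight by the priors:
  w_Cosmic·L_Cosmic = 0.19 × 0.286611 = 0.0544561
  w_Thermal·L_Thermal = 0.45 × 0.12804 = 0.0576179
  w_Electronic·L_Electronic = 0.36 × 0.00522917 = 0.0018825
Denominator: 0.0544561 + 0.0576179 + 0.0018825 = 0.113956
P(Source Cosmic | the observation) ≈ 0.478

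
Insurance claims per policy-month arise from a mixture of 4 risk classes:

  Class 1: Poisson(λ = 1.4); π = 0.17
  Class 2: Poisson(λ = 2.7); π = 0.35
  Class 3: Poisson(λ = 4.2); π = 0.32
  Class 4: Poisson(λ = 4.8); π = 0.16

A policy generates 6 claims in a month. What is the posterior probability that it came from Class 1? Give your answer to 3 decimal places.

Posterior ∝ prior × likelihood, so P(k | x) ∝ π_k f_k(x); normalise over all components.
Poisson probabilities:
  p_1 = e^(−1.4)·1.4^6/6! = 0.00257883
  p_2 = e^(−2.7)·2.7^6/6! = 0.0361622
  p_3 = e^(−4.2)·4.2^6/6! = 0.114321
  p_4 = e^(−4.8)·4.8^6/6! = 0.139798
Multiply by the mixture weights:
  π_1·p_1 = 0.17 × 0.00257883 = 0.000438402
  π_2·p_2 = 0.35 × 0.0361622 = 0.0126568
  π_3·p_3 = 0.32 × 0.114321 = 0.0365828
  π_4·p_4 = 0.16 × 0.139798 = 0.0223677
Denominator: 0.000438402 + 0.0126568 + 0.0365828 + 0.0223677 = 0.0720456
Responsibility of Class 1: 0.000438402 / 0.0720456 ≈ 0.006

0.006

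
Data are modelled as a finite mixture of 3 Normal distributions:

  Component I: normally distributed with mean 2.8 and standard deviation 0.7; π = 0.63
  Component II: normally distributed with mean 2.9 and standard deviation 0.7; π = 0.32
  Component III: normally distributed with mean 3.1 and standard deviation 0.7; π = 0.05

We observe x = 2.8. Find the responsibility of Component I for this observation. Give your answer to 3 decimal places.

0.635

Posterior ∝ prior × likelihood, so P(k | x) ∝ P(Z=k) f_k(x); normalise over all components.
Normal densities:
  p_I = 0.569918
  p_II = 0.564132
  p_III = 0.51991
Multiply by the mixture weights:
  P(Z=I)·p_I = 0.63 × 0.569918 = 0.359048
  P(Z=II)·p_II = 0.32 × 0.564132 = 0.180522
  P(Z=III)·p_III = 0.05 × 0.51991 = 0.0259955
Evidence: 0.359048 + 0.180522 + 0.0259955 = 0.565566
P(Component I | data) ≈ 0.635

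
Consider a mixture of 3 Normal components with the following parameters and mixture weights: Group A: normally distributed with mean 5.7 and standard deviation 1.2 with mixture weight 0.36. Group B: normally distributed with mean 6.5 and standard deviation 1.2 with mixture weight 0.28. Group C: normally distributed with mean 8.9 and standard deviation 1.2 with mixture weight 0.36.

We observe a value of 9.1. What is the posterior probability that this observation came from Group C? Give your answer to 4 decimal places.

P(component k | x) = π_k·f_k(x) / marginal(x), where marginal(x) = Σ_j π_j·f_j(x).
Evaluate each component's likelihood at the observed value:
  p_A = 0.00600508
  p_B = 0.0317939
  p_C = 0.327866
Prior × likelihood for each component:
  π_A·p_A = 0.36 × 0.00600508 = 0.00216183
  π_B·p_B = 0.28 × 0.0317939 = 0.00890228
  π_C·p_C = 0.36 × 0.327866 = 0.118032
Marginal: 0.00216183 + 0.00890228 + 0.118032 = 0.129096
So the posterior for Group C is 0.118032 / 0.129096 ≈ 0.9143.

0.9143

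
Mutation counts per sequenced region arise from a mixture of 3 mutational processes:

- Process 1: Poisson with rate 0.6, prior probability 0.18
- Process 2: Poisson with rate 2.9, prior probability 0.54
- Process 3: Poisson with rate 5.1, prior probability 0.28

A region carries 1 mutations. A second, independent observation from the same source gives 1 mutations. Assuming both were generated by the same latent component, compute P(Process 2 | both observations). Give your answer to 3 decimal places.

0.410

P(component k | x) = w_k·f_k(x) / marginal(x), where marginal(x) = Σ_j w_j·f_j(x).
Since both observations come from the same component, the likelihood for component k is f_k(x₁)·f_k(x₂).
  L_1 = [0.329287] × [0.329287] = 0.10843
  L_2 = [0.159567] × [0.159567] = 0.0254617
  L_3 = [0.0310934] × [0.0310934] = 0.0009668
Unnormalised posteriors:
  w_1·L_1 = 0.18 × 0.10843 = 0.0195174
  w_2·L_2 = 0.54 × 0.0254617 = 0.0137493
  w_3·L_3 = 0.28 × 0.0009668 = 0.000270704
Sum: 0.0195174 + 0.0137493 + 0.000270704 = 0.0335374
So the posterior for Process 2 is 0.0137493 / 0.0335374 ≈ 0.410.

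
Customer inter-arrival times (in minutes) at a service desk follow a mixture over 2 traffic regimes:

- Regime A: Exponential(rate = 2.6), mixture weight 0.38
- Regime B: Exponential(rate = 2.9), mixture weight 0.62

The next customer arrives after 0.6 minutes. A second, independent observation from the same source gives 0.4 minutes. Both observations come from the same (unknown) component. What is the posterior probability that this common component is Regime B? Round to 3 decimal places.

0.601

Apply Bayes' rule: the posterior for each component is proportional to its prior times its likelihood at x.
Since both observations come from the same component, the likelihood for component k is f_k(x₁)·f_k(x₂).
  p_A = [2.6·e^(−2.6·0.6) = 2.6·e^(−1.5600) = 0.546354] × [0.918982] = 0.502089
  p_B = [2.9·e^(−2.9·0.6) = 2.9·e^(−1.7400) = 0.509009] × [0.90911] = 0.462745
Weight by the priors:
  π_A·p_A = 0.38 × 0.502089 = 0.190794
  π_B·p_B = 0.62 × 0.462745 = 0.286902
Normaliser: 0.190794 + 0.286902 = 0.477696
So the posterior for Regime B is 0.286902 / 0.477696 ≈ 0.601.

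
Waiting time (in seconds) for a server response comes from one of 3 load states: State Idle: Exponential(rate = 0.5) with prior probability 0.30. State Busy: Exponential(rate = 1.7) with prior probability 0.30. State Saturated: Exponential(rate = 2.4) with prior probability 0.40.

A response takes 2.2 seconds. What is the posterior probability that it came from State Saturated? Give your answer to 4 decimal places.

0.0730

Posterior ∝ prior × likelihood, so P(k | x) ∝ w_k f_k(x); normalise over all components.
Component likelihoods at x = 2.2 seconds:
  p_Idle = 0.166436
  p_Busy = 0.040382
  p_Saturated = 0.0122218
Multiply by the mixture weights:
  w_Idle·p_Idle = 0.30 × 0.166436 = 0.0499307
  w_Busy·p_Busy = 0.30 × 0.040382 = 0.0121146
  w_Saturated·p_Saturated = 0.40 × 0.0122218 = 0.00488873
Sum: 0.0499307 + 0.0121146 + 0.00488873 = 0.066934
Responsibility of State Saturated: 0.00488873 / 0.066934 ≈ 0.0730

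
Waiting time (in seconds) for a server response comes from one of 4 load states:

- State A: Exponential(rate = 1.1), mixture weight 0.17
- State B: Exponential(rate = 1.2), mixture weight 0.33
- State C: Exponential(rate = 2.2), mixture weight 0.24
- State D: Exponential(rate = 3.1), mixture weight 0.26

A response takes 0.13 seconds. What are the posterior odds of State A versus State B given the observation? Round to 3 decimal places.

Only the two components matter; the odds are (w_i f_i(x)) / (w_j f_j(x)).
Exponential densities:
  p_A = 0.953429
  p_B = 1.02667
  p_C = 1.65278
  p_D = 2.07177
0.162083 / 0.338801 ≈ 0.478

0.478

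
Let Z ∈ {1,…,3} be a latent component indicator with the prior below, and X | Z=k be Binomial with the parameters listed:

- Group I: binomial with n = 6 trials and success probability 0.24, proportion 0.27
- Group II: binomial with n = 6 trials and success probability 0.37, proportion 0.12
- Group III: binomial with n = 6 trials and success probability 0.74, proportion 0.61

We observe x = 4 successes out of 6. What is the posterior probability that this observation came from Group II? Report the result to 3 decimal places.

P(component k | x) = π_k·f_k(x) / marginal(x), where marginal(x) = Σ_j π_j·f_j(x).
Component likelihoods at x = 4 successes out of 6:
  L_I = C(6,4)·0.24^4·0.76^2 = 15·0.00331776·0.5776 = 0.0287451
  L_II = C(6,4)·0.37^4·0.63^2 = 15·0.0187416·0.3969 = 0.111578
  L_III = C(6,4)·0.74^4·0.26^2 = 15·0.299866·0.0676 = 0.304064
Unnormalised posteriors:
  π_I·L_I = 0.27 × 0.0287451 = 0.00776117
  π_II·L_II = 0.12 × 0.111578 = 0.0133894
  π_III·L_III = 0.61 × 0.304064 = 0.185479
Denominator: 0.00776117 + 0.0133894 + 0.185479 = 0.20663
So the posterior for Group II is 0.0133894 / 0.20663 ≈ 0.065.

0.065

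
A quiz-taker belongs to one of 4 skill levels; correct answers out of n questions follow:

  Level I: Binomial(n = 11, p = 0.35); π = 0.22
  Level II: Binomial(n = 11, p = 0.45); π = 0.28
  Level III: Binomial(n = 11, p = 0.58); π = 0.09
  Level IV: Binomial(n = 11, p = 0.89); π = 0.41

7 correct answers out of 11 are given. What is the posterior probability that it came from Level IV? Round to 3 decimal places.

0.127

The responsibility of component k is w_k f_k(x) divided by Σ_j w_j f_j(x).
Evaluate each component's likelihood at the observed value:
  f_I = 0.0379004
  f_II = 0.112837
  f_III = 0.226729
  f_IV = 0.0213705
Unnormalised posteriors:
  w_I·f_I = 0.22 × 0.0379004 = 0.00833809
  w_II·f_II = 0.28 × 0.112837 = 0.0315944
  w_III·f_III = 0.09 × 0.226729 = 0.0204056
  w_IV·f_IV = 0.41 × 0.0213705 = 0.00876191
Sum: 0.00833809 + 0.0315944 + 0.0204056 + 0.00876191 = 0.0691
P(Level IV | the observation) = 0.00876191 / 0.0691 ≈ 0.127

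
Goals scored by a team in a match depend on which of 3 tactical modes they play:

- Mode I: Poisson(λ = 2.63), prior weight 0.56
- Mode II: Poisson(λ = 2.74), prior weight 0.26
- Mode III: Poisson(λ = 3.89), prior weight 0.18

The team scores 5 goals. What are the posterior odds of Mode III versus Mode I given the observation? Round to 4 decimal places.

0.6454

Since P(k|x) ∝ π_k f_k(x), the posterior odds are π_i f_i(x) / (π_j f_j(x)).
Evaluate each component's likelihood at the observed value:
  L_I = 0.0755793
  L_II = 0.0831007
  L_III = 0.151761
0.027317 / 0.0423244 ≈ 0.6454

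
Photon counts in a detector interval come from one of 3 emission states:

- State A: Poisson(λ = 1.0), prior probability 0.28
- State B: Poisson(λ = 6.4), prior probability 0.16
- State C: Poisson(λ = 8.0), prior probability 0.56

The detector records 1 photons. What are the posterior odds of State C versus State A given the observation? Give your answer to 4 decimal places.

0.0146

The posterior odds equal the prior odds times the likelihood ratio: (π_i/π_j)·(f_i(x)/f_j(x)).
Poisson probabilities:
  L_A = 0.367879
  L_B = 0.010634
  L_C = 0.0026837
Odds = (0.56/0.28) × (0.0026837/0.367879) = 2 × 0.00729506 ≈ 0.0146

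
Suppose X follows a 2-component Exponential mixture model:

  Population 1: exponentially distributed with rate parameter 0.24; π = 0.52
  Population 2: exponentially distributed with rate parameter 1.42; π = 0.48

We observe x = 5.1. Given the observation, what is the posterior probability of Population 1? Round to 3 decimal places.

0.987

Apply Bayes' rule: the posterior for each component is proportional to its prior times its likelihood at x.
Exponential densities:
  L_1 = 0.0705724
  L_2 = 0.00101655
Multiply by the mixture weights:
  P(Z=1)·L_1 = 0.52 × 0.0705724 = 0.0366976
  P(Z=2)·L_2 = 0.48 × 0.00101655 = 0.000487943
Evidence: 0.0366976 + 0.000487943 = 0.0371856
Responsibility of Population 1: 0.0366976 / 0.0371856 ≈ 0.987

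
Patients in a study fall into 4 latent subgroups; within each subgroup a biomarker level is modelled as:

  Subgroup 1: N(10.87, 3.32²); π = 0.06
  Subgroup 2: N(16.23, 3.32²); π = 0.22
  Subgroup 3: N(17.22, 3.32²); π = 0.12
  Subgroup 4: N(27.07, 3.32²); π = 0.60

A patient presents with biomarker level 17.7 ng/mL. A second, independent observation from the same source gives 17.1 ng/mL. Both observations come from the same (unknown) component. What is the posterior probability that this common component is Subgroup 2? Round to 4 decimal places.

0.6162

By Bayes' theorem, P(k | x) = P(Z=k) f_k(x) / Σ_j P(Z=j) f_j(x).
Since both observations come from the same component, the likelihood for component k is f_k(x₁)·f_k(x₂).
  L_1 = [0.0144798] × [0.0206603] = 0.000299158
  L_2 = [0.108943] × [0.116108] = 0.0126492
  L_3 = [0.118914] × [0.120085] = 0.0142798
  L_4 = [0.00223937] × [0.00132288] = 2.96242e-06
Unnormalised posteriors:
  P(Z=1)·L_1 = 0.06 × 0.000299158 = 1.79495e-05
  P(Z=2)·L_2 = 0.22 × 0.0126492 = 0.00278282
  P(Z=3)·L_3 = 0.12 × 0.0142798 = 0.00171357
  P(Z=4)·L_4 = 0.60 × 2.96242e-06 = 1.77745e-06
Normaliser: 1.79495e-05 + 0.00278282 + 0.00171357 + 1.77745e-06 = 0.00451612
Responsibility of Subgroup 2: 0.00278282 / 0.00451612 ≈ 0.6162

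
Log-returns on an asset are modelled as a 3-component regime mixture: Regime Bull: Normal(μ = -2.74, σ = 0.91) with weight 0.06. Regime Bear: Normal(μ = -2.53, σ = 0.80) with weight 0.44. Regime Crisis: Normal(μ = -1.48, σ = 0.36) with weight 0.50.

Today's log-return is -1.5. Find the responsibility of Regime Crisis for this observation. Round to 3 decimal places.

P(component k | x) = π_k·f_k(x) / marginal(x), where marginal(x) = Σ_j π_j·f_j(x).
Evaluate each component's likelihood at the observed value:
  f_Bull = (1/(0.91·√(2π)))·exp(−(-1.5−-2.74)²/(2·0.91²)) = 0.438398·exp(-0.92839) = 0.17325
  f_Bear = (1/(0.80·√(2π)))·exp(−(-1.5−-2.53)²/(2·0.80²)) = 0.498678·exp(-0.82883) = 0.217703
  f_Crisis = (1/(0.36·√(2π)))·exp(−(-1.5−-1.48)²/(2·0.36²)) = 1.108173·exp(-0.00154) = 1.10646
Multiply by the mixture weights:
  π_Bull·f_Bull = 0.06 × 0.17325 = 0.010395
  π_Bear·f_Bear = 0.44 × 0.217703 = 0.0957894
  π_Crisis·f_Crisis = 0.50 × 1.10646 = 0.553232
Marginal: 0.010395 + 0.0957894 + 0.553232 = 0.659416
P(Regime Crisis | the observation) = 0.553232 / 0.659416 ≈ 0.839

0.839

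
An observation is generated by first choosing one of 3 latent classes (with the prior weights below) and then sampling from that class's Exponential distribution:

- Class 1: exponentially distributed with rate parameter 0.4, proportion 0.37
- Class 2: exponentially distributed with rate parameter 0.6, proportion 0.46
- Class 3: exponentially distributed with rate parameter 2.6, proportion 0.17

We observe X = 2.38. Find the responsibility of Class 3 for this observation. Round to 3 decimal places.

Posterior ∝ prior × likelihood, so P(k | x) ∝ π_k f_k(x); normalise over all components.
Evaluate each component's likelihood at the observed value:
  p_1 = 0.4·e^(−0.4·2.38) = 0.4·e^(−0.9520) = 0.154387
  p_2 = 0.6·e^(−0.6·2.38) = 0.6·e^(−1.4280) = 0.143873
  p_3 = 2.6·e^(−2.6·2.38) = 2.6·e^(−6.1880) = 0.00534022
Multiply by the mixture weights:
  π_1·p_1 = 0.37 × 0.154387 = 0.0571233
  π_2·p_2 = 0.46 × 0.143873 = 0.0661815
  π_3·p_3 = 0.17 × 0.00534022 = 0.000907837
Sum: 0.0571233 + 0.0661815 + 0.000907837 = 0.124213
Responsibility of Class 3: 0.000907837 / 0.124213 ≈ 0.007

0.007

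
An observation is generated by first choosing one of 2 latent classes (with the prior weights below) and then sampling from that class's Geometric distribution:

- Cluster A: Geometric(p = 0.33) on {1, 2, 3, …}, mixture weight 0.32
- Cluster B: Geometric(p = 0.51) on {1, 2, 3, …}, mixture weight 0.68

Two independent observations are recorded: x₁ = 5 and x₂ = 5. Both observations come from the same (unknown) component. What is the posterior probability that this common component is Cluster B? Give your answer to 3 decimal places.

0.293

Posterior ∝ prior × likelihood, so P(k | x) ∝ π_k f_k(x); normalise over all components.
Since both observations come from the same component, the likelihood for component k is f_k(x₁)·f_k(x₂).
  L_A = [0.0664987] × [0.0664987] = 0.00442208
  L_B = [0.0294005] × [0.0294005] = 0.000864389
Multiply by the mixture weights:
  π_A·L_A = 0.32 × 0.00442208 = 0.00141506
  π_B·L_B = 0.68 × 0.000864389 = 0.000587784
Marginal: 0.00141506 + 0.000587784 = 0.00200285
Responsibility of Cluster B: 0.000587784 / 0.00200285 ≈ 0.293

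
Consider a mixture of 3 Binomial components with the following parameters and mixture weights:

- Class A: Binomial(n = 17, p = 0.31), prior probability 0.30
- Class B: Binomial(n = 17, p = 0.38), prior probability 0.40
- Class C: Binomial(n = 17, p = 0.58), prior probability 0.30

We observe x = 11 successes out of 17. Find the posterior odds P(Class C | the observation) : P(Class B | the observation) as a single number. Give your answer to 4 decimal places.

Only the two components matter; the odds are (π_i f_i(x)) / (π_j f_j(x)).
Component likelihoods at x = 11 successes out of 17:
  L_A = C(17,11)·0.31^11·0.69^6 = 12376·2.54085e-06·0.107918 = 0.00339354
  L_B = C(17,11)·0.38^11·0.62^6 = 12376·2.38572e-05·0.0568002 = 0.0167707
  L_C = C(17,11)·0.58^11·0.42^6 = 12376·0.00249866·0.00548903 = 0.16974
0.050922 / 0.00670826 ≈ 7.5909

7.5909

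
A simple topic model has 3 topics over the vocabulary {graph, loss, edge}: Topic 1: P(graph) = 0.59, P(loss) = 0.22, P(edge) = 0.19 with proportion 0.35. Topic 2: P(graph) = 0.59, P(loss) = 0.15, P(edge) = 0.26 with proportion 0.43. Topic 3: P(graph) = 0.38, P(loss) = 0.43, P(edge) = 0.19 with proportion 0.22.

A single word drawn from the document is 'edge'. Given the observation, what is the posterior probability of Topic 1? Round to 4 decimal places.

By Bayes' theorem, P(k | x) = π_k f_k(x) / Σ_j π_j f_j(x).
Evaluate each component's likelihood at the observed value:
  L_1 = 0.19
  L_2 = 0.26
  L_3 = 0.19
Multiply by the mixture weights:
  π_1·L_1 = 0.35 × 0.19 = 0.0665
  π_2·L_2 = 0.43 × 0.26 = 0.1118
  π_3·L_3 = 0.22 × 0.19 = 0.0418
Denominator: 0.0665 + 0.1118 + 0.0418 = 0.2201
P(Topic 1 | data) = 0.0665 / 0.2201 ≈ 0.3021

0.3021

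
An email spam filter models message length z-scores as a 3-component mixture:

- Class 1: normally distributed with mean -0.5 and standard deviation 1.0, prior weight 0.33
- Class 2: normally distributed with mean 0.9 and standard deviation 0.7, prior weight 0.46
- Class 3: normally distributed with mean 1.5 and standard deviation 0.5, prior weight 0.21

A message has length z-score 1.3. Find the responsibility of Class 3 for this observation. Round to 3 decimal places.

Apply Bayes' rule: the posterior for each component is proportional to its prior times its likelihood at x.
Component likelihoods at x = 1.3:
  L_1 = (1/(1.0·√(2π)))·exp(−(1.3−-0.5)²/(2·1.0²)) = 0.398942·exp(-1.62000) = 0.0789502
  L_2 = (1/(0.7·√(2π)))·exp(−(1.3−0.9)²/(2·0.7²)) = 0.569918·exp(-0.16327) = 0.484068
  L_3 = (1/(0.5·√(2π)))·exp(−(1.3−1.5)²/(2·0.5²)) = 0.797885·exp(-0.08000) = 0.73654
Weight by the priors:
  w_1·L_1 = 0.33 × 0.0789502 = 0.0260536
  w_2·L_2 = 0.46 × 0.484068 = 0.222672
  w_3·L_3 = 0.21 × 0.73654 = 0.154673
Denominator: 0.0260536 + 0.222672 + 0.154673 = 0.403399
So the posterior for Class 3 is 0.154673 / 0.403399 ≈ 0.383.

0.383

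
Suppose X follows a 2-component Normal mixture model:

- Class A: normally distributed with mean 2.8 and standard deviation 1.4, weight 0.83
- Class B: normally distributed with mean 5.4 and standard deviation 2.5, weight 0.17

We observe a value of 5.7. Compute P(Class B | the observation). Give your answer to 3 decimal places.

By Bayes' theorem, P(k | x) = π_k f_k(x) / Σ_j π_j f_j(x).
Normal densities:
  f_A = (1/(1.4·√(2π)))·exp(−(5.7−2.8)²/(2·1.4²)) = 0.284959·exp(-2.14541) = 0.033346
  f_B = (1/(2.5·√(2π)))·exp(−(5.7−5.4)²/(2·2.5²)) = 0.159577·exp(-0.00720) = 0.158432
Prior × likelihood for each component:
  π_A·f_A = 0.83 × 0.033346 = 0.0276771
  π_B·f_B = 0.17 × 0.158432 = 0.0269335
Marginal: 0.0276771 + 0.0269335 = 0.0546106
Responsibility of Class B: 0.0269335 / 0.0546106 ≈ 0.493

0.493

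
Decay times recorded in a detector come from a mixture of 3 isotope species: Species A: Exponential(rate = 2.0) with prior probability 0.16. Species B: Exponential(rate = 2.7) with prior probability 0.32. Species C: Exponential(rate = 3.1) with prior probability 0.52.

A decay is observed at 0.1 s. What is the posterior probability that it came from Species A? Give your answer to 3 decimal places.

0.125

Apply Bayes' rule: the posterior for each component is proportional to its prior times its likelihood at x.
Evaluate each component's likelihood at the observed value:
  L_A = 2.0·e^(−2.0·0.1) = 2.0·e^(−0.2000) = 1.63746
  L_B = 2.7·e^(−2.7·0.1) = 2.7·e^(−0.2700) = 2.06112
  L_C = 3.1·e^(−3.1·0.1) = 3.1·e^(−0.3100) = 2.27369
Multiply by the mixture weights:
  w_A·L_A = 0.16 × 1.63746 = 0.261994
  w_B·L_B = 0.32 × 2.06112 = 0.65956
  w_C·L_C = 0.52 × 2.27369 = 1.18232
Denominator: 0.261994 + 0.65956 + 1.18232 = 2.10387
So the posterior for Species A is 0.261994 / 2.10387 ≈ 0.125.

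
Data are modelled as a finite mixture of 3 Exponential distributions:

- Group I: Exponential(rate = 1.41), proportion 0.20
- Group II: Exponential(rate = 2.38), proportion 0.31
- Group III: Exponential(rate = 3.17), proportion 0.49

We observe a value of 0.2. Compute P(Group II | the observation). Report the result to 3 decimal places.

Posterior ∝ prior × likelihood, so P(k | x) ∝ P(Z=k) f_k(x); normalise over all components.
Component likelihoods at x = 0.2:
  f_I = 1.06353
  f_II = 1.47861
  f_III = 1.68158
Multiply by the mixture weights:
  P(Z=I)·f_I = 0.20 × 1.06353 = 0.212705
  P(Z=II)·f_II = 0.31 × 1.47861 = 0.458368
  P(Z=III)·f_III = 0.49 × 1.68158 = 0.823972
Sum: 0.212705 + 0.458368 + 0.823972 = 1.49505
Responsibility of Group II: 0.458368 / 1.49505 ≈ 0.307

0.307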